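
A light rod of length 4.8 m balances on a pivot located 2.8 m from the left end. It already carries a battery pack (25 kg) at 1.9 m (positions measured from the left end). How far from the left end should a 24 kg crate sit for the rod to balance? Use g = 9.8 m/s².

x ≈ 3.74 m from the left end

About the pivot (at 2.8 m from the left end):
Battery pack: 25 × 9.8 = 245 N down at 1.9 m → arm 0.9 m, τ = 245 × 0.9 = 220.5 N·m counterclockwise.
Net moment of existing loads = 220.5 N·m counterclockwise.
The crate weighs 24 × 9.8 = 235.2 N and must supply an equal clockwise moment, so its lever arm about the pivot is 220.5 / 235.2 = 0.938 m.
That puts it at 2.8 + 0.938 = 3.74 m from the left end.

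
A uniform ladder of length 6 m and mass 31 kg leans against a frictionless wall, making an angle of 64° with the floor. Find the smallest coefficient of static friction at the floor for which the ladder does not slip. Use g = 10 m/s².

μ_min ≈ 0.244

Sum moments about the foot of the ladder (the floor normal and friction both act there and drop out).
Ladder weight 31×10 = 310 N acts at 3 m along the ladder; its horizontal arm is 3·cos64° = 1.315 m → τ = 407.6 N·m clockwise.
Wall normal N acts horizontally at the top; its moment arm is the height L sinθ = 6·sin64° = 5.393 m, counterclockwise.
For rotational equilibrium, N × 5.393 = 407.6, so N = 75.58 N.
ΣFx = 0 ⇒ f = N_wall = 75.58 N. ΣFy = 0 ⇒ N_floor = 310 N.
μ_min = f / N_floor = 75.58 / 310 = 0.244.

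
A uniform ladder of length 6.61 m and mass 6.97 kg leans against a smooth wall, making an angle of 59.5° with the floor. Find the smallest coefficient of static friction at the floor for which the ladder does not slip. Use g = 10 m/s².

Taking torques about the foot of the ladder:
Ladder weight 6.97×10 = 69.7 N acts at 3.305 m along the ladder; its horizontal arm is 3.305·cos59.5° = 1.677 m → τ = 116.9 N·m clockwise.
Wall normal N acts horizontally at the top; its moment arm is the height L sinθ = 6.61·sin59.5° = 5.695 m, counterclockwise.
Balancing moments: N × 5.695 = 116.9, giving N = 20.53 N.
ΣFx = 0 ⇒ f = N_wall = 20.53 N. ΣFy = 0 ⇒ N_floor = 69.7 N.
μ_min = f / N_floor = 20.53 / 69.7 = 0.295.

μ_min ≈ 0.295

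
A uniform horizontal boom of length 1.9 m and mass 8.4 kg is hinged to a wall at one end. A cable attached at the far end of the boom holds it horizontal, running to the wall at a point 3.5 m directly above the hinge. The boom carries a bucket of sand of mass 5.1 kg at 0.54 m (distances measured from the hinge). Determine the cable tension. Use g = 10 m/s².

Taking torques about the hinge:
Beam weight: 8.4 × 10 = 84 N down at 0.95 m → arm 0.95 m, τ = 84 × 0.95 = 79.8 N·m clockwise.
Bucket of sand: 5.1 × 10 = 51 N down at 0.54 m → arm 0.54 m, τ = 51 × 0.54 = 27.54 N·m clockwise.
Total clockwise load moment = 107.3 N·m.
The cable tension T acts at 1.9 m; only its component perpendicular to the boom, T sinθ, produces torque. sinθ = h/√(h²+d²) = 3.5/√(3.5²+1.9²) = 0.8789.
Setting net torque to zero: T × 1.9 × 0.8789 = 107.3 → T = 107.3 / 1.67 = 64.3 N.

T ≈ 64.3 N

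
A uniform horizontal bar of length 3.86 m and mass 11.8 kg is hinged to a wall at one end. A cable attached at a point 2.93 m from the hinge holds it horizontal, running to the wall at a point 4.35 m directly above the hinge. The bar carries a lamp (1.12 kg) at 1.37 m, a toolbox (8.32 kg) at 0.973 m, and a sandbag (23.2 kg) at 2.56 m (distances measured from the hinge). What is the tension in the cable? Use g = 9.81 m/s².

T ≈ 371 N

Taking torques about the hinge:
Beam weight: 11.8 × 9.81 = 115.8 N down at 1.93 m → arm 1.93 m, τ = 115.8 × 1.93 = 223.5 N·m clockwise.
Lamp: 1.12 × 9.81 = 10.99 N down at 1.37 m → arm 1.37 m, τ = 10.99 × 1.37 = 15.06 N·m clockwise.
Toolbox: 8.32 × 9.81 = 81.62 N down at 0.973 m → arm 0.973 m, τ = 81.62 × 0.973 = 79.42 N·m clockwise.
Sandbag: 23.2 × 9.81 = 227.6 N down at 2.56 m → arm 2.56 m, τ = 227.6 × 2.56 = 582.7 N·m clockwise.
Total clockwise load moment = 900.7 N·m.
The cable tension T acts at 2.93 m; only its component perpendicular to the bar, T sinθ, produces torque. sinθ = h/√(h²+d²) = 4.35/√(4.35²+2.93²) = 0.8294.
Balancing moments: T × 2.93 × 0.8294 = 900.7, giving T = 900.7 / 2.43 = 371 N.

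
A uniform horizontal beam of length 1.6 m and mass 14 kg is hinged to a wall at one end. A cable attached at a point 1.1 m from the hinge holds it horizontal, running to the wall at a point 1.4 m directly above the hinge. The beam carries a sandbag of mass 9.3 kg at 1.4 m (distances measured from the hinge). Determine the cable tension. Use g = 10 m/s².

T ≈ 280 N

Sum moments about the hinge (the unknown hinge reaction has zero arm there).
Beam weight: 14 × 10 = 140 N down at 0.8 m → arm 0.8 m, τ = 140 × 0.8 = 112 N·m clockwise.
Sandbag: 9.3 × 10 = 93 N down at 1.4 m → arm 1.4 m, τ = 93 × 1.4 = 130.2 N·m clockwise.
Total clockwise load moment = 242.2 N·m.
The cable tension T acts at 1.1 m; only its component perpendicular to the beam, T sinθ, produces torque. sinθ = h/√(h²+d²) = 1.4/√(1.4²+1.1²) = 0.7863.
For rotational equilibrium, T × 1.1 × 0.7863 = 242.2, so T = 242.2 / 0.8649 = 280 N.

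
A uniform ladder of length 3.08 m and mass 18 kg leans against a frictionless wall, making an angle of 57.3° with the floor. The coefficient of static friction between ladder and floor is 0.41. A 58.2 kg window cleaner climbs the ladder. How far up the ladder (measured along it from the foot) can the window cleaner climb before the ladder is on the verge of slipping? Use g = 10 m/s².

Taking torques about the foot of the ladder:
Ladder weight 18×10 = 180 N acts at 1.54 m along the ladder; its horizontal arm is 1.54·cos57.3° = 0.832 m → τ = 149.8 N·m clockwise.
Window cleaner weight 58.2×10 = 582 N at distance d → arm d·cos57.3° → τ = 582·d·0.5402 clockwise.
Wall normal N at the top has arm L sinθ = 2.592 m counterclockwise, so Στ = 0 gives N·2.592 = 149.8 + 314.4·d.
ΣFy = 0 ⇒ N_floor = 762 N, so the maximum friction is μ_s·N_floor = 0.41×762 = 312.4 N. ΣFx = 0 ⇒ N_wall = f, so at the slipping point N = 312.4 N.
Substituting: 312.4×2.592 = 149.8 + 314.4·d ⇒ d = (809.7 − 149.8) / 314.4 = 2.1 m.

d ≈ 2.1 m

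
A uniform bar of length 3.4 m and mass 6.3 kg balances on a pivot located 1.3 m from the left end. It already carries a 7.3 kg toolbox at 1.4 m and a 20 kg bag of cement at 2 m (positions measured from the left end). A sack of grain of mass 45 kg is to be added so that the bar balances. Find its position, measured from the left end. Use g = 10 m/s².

Sum moments about the pivot (at 1.3 m from the left end) (the support reaction has zero arm there).
Beam weight: 6.3 × 10 = 63 N down at 1.7 m → arm 0.4 m, τ = 63 × 0.4 = 25.2 N·m clockwise.
Toolbox: 7.3 × 10 = 73 N down at 1.4 m → arm 0.1 m, τ = 73 × 0.1 = 7.3 N·m clockwise.
Bag of cement: 20 × 10 = 200 N down at 2 m → arm 0.7 m, τ = 200 × 0.7 = 140 N·m clockwise.
Net moment of existing loads = 172.5 N·m clockwise.
The sack of grain weighs 45 × 10 = 450 N and must supply an equal counterclockwise moment, so its lever arm about the pivot is 172.5 / 450 = 0.383 m.
That puts it at 1.3 − 0.383 = 0.917 m from the left end.

x ≈ 0.917 m from the left end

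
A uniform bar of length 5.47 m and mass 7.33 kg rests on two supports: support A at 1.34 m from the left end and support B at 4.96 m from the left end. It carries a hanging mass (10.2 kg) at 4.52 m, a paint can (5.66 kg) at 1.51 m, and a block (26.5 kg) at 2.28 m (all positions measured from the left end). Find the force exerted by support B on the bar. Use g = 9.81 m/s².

Choose support A as the axis so its reaction then has zero moment arm.
Beam weight: 7.33 × 9.81 = 71.91 N down at 2.735 m → arm 1.395 m, τ = 71.91 × 1.395 = 100.3 N·m clockwise.
Hanging mass: 10.2 × 9.81 = 100.1 N down at 4.52 m → arm 3.18 m, τ = 100.1 × 3.18 = 318.3 N·m clockwise.
Paint can: 5.66 × 9.81 = 55.52 N down at 1.51 m → arm 0.17 m, τ = 55.52 × 0.17 = 9.438 N·m clockwise.
Block: 26.5 × 9.81 = 260 N down at 2.28 m → arm 0.94 m, τ = 260 × 0.94 = 244.4 N·m clockwise.
Net load moment about support A = 672.4 N·m clockwise.
Reaction R at support B is upward at 4.96 m, arm 3.62 m → moment R × 3.62 counterclockwise.
Στ = 0 ⇒ R × 3.62 = 672.4 ⇒ R = 186 N.

R_B ≈ 186 N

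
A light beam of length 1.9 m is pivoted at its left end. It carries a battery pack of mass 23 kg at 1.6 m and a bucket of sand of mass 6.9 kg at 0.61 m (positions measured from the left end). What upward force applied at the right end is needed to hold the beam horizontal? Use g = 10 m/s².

F ≈ 216 N

Sum moments about the left end (the unknown pivot reaction has zero arm there).
Battery pack: 23 × 10 = 230 N down at 1.6 m → arm 1.6 m, τ = 230 × 1.6 = 368 N·m clockwise.
Bucket of sand: 6.9 × 10 = 69 N down at 0.61 m → arm 0.61 m, τ = 69 × 0.61 = 42.09 N·m clockwise.
Net moment of the loads = 410.1 N·m clockwise.
The upward force F acts at the right end, arm 1.9 m, giving F × 1.9 counterclockwise.
Balancing moments: F × 1.9 = 410.1, giving F = 410.1 / 1.9 = 216 N.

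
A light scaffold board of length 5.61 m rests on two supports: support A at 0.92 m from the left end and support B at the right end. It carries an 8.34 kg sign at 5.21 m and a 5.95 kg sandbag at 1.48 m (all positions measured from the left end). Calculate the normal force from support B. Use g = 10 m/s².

About support A:
Sign: 8.34 × 10 = 83.4 N down at 5.21 m → arm 4.29 m, τ = 83.4 × 4.29 = 357.8 N·m clockwise.
Sandbag: 5.95 × 10 = 59.5 N down at 1.48 m → arm 0.56 m, τ = 59.5 × 0.56 = 33.32 N·m clockwise.
Net load moment about support A = 391.1 N·m clockwise.
Reaction R at support B is upward at 5.61 m, arm 4.69 m → moment R × 4.69 counterclockwise.
Στ = 0 ⇒ R × 4.69 = 391.1 ⇒ R = 83.4 N.

R_B ≈ 83.4 N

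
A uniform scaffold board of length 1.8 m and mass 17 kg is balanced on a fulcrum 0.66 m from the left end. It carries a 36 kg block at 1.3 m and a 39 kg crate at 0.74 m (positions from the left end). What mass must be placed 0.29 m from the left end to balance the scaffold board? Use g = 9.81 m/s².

m ≈ 81.7 kg

About the fulcrum (at 0.66 m from the left end):
Beam weight: 17 × 9.81 = 166.8 N down at 0.9 m → arm 0.24 m, τ = 166.8 × 0.24 = 40.03 N·m clockwise.
Block: 36 × 9.81 = 353.2 N down at 1.3 m → arm 0.64 m, τ = 353.2 × 0.64 = 226 N·m clockwise.
Crate: 39 × 9.81 = 382.6 N down at 0.74 m → arm 0.08 m, τ = 382.6 × 0.08 = 30.61 N·m clockwise.
Net moment of known loads = 296.6 N·m clockwise.
An unknown mass m at 0.29 m has arm 0.37 m; its moment is m·g·0.37 counterclockwise.
Στ = 0 ⇒ m × 9.81 × 0.37 = 296.6 ⇒ m = 296.6 / (9.81 × 0.37) = 81.7 kg.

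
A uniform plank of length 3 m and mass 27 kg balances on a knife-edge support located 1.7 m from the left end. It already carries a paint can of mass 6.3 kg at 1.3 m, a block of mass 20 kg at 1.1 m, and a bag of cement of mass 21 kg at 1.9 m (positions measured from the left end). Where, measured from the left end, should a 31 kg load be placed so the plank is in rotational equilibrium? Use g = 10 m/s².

x ≈ 2.21 m from the left end

About the knife-edge support (at 1.7 m from the left end):
Beam weight: 27 × 10 = 270 N down at 1.5 m → arm 0.2 m, τ = 270 × 0.2 = 54 N·m counterclockwise.
Paint can: 6.3 × 10 = 63 N down at 1.3 m → arm 0.4 m, τ = 63 × 0.4 = 25.2 N·m counterclockwise.
Block: 20 × 10 = 200 N down at 1.1 m → arm 0.6 m, τ = 200 × 0.6 = 120 N·m counterclockwise.
Bag of cement: 21 × 10 = 210 N down at 1.9 m → arm 0.2 m, τ = 210 × 0.2 = 42 N·m clockwise.
Net moment of existing loads = 157.2 N·m counterclockwise.
The load weighs 31 × 10 = 310 N and must supply an equal clockwise moment, so its lever arm about the knife-edge support is 157.2 / 310 = 0.507 m.
That puts it at 1.7 + 0.507 = 2.21 m from the left end.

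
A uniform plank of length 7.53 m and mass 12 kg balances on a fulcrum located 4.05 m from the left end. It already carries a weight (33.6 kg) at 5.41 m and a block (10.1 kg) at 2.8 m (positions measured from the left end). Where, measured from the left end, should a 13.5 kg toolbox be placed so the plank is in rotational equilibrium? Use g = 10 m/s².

x ≈ 1.85 m from the left end

About the fulcrum (at 4.05 m from the left end):
Beam weight: 12 × 10 = 120 N down at 3.765 m → arm 0.285 m, τ = 120 × 0.285 = 34.2 N·m counterclockwise.
Weight: 33.6 × 10 = 336 N down at 5.41 m → arm 1.36 m, τ = 336 × 1.36 = 457 N·m clockwise.
Block: 10.1 × 10 = 101 N down at 2.8 m → arm 1.25 m, τ = 101 × 1.25 = 126.2 N·m counterclockwise.
Net moment of existing loads = 296.6 N·m clockwise.
The toolbox weighs 13.5 × 10 = 135 N and must supply an equal counterclockwise moment, so its lever arm about the fulcrum is 296.6 / 135 = 2.2 m.
That puts it at 4.05 − 2.2 = 1.85 m from the left end.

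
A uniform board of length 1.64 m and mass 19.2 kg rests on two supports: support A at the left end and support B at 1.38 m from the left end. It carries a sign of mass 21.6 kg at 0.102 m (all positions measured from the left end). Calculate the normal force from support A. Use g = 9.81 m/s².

About support B:
Beam weight: 19.2 × 9.81 = 188.4 N down at 0.82 m → arm 0.56 m, τ = 188.4 × 0.56 = 105.5 N·m counterclockwise.
Sign: 21.6 × 9.81 = 211.9 N down at 0.102 m → arm 1.278 m, τ = 211.9 × 1.278 = 270.8 N·m counterclockwise.
Net load moment about support B = 376.3 N·m counterclockwise.
Reaction R at support A is upward at 0 m, arm 1.38 m → moment R × 1.38 clockwise.
Στ = 0 ⇒ R × 1.38 = 376.3 ⇒ R = 273 N.

R_A ≈ 273 N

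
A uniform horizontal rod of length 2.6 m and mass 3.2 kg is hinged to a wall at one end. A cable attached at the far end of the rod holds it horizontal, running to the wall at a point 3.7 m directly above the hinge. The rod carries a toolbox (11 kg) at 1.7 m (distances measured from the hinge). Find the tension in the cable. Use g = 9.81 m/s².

Taking torques about the hinge:
Beam weight: 3.2 × 9.81 = 31.39 N down at 1.3 m → arm 1.3 m, τ = 31.39 × 1.3 = 40.81 N·m clockwise.
Toolbox: 11 × 9.81 = 107.9 N down at 1.7 m → arm 1.7 m, τ = 107.9 × 1.7 = 183.4 N·m clockwise.
Total clockwise load moment = 224.2 N·m.
The cable tension T acts at 2.6 m; only its component perpendicular to the rod, T sinθ, produces torque. sinθ = h/√(h²+d²) = 3.7/√(3.7²+2.6²) = 0.8182.
Στ = 0 ⇒ T × 2.6 × 0.8182 = 224.2 ⇒ T = 224.2 / 2.127 = 105 N.

T ≈ 105 N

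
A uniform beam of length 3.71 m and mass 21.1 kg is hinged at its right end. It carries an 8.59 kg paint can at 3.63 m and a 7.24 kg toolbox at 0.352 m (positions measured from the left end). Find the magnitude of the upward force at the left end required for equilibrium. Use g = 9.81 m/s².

Choose the right end as the axis so the unknown pivot reaction has zero arm there.
Beam weight: 21.1 × 9.81 = 207 N down at 1.855 m → arm 1.855 m, τ = 207 × 1.855 = 384 N·m counterclockwise.
Paint can: 8.59 × 9.81 = 84.27 N down at 3.63 m → arm 0.08 m, τ = 84.27 × 0.08 = 6.742 N·m counterclockwise.
Toolbox: 7.24 × 9.81 = 71.02 N down at 0.352 m → arm 3.358 m, τ = 71.02 × 3.358 = 238.5 N·m counterclockwise.
Net moment of the loads = 629.2 N·m counterclockwise.
The upward force F acts at the left end, arm 3.71 m, giving F × 3.71 clockwise.
Balancing moments: F × 3.71 = 629.2, giving F = 629.2 / 3.71 = 170 N.

F ≈ 170 N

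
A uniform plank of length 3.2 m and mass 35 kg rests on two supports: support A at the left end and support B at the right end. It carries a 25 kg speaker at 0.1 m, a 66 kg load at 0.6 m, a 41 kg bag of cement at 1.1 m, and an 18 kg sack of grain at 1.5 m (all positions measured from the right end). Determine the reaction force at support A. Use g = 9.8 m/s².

R_A ≈ 521 N

Choose support B as the axis so its reaction then has zero moment arm.
Beam weight: 35 × 9.8 = 343 N down at 1.6 m → arm 1.6 m, τ = 343 × 1.6 = 548.8 N·m counterclockwise.
Speaker: 25 × 9.8 = 245 N down at 0.1 m → arm 0.1 m, τ = 245 × 0.1 = 24.5 N·m counterclockwise.
Load: 66 × 9.8 = 646.8 N down at 0.6 m → arm 0.6 m, τ = 646.8 × 0.6 = 388.1 N·m counterclockwise.
Bag of cement: 41 × 9.8 = 401.8 N down at 1.1 m → arm 1.1 m, τ = 401.8 × 1.1 = 442 N·m counterclockwise.
Sack of grain: 18 × 9.8 = 176.4 N down at 1.5 m → arm 1.5 m, τ = 176.4 × 1.5 = 264.6 N·m counterclockwise.
Net load moment about support B = 1668 N·m counterclockwise.
Reaction R at support A is upward at 3.2 m, arm 3.2 m → moment R × 3.2 clockwise.
Balancing moments: R × 3.2 = 1668, giving R = 521 N.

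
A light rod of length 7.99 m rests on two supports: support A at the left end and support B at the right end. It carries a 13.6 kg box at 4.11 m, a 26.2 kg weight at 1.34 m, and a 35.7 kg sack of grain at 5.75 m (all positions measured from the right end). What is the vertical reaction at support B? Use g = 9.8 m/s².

Choose support A as the axis so its reaction then has zero moment arm.
Box: 13.6 × 9.8 = 133.3 N down at 4.11 m → arm 3.88 m, τ = 133.3 × 3.88 = 517.2 N·m clockwise.
Weight: 26.2 × 9.8 = 256.8 N down at 1.34 m → arm 6.65 m, τ = 256.8 × 6.65 = 1708 N·m clockwise.
Sack of grain: 35.7 × 9.8 = 349.9 N down at 5.75 m → arm 2.24 m, τ = 349.9 × 2.24 = 783.8 N·m clockwise.
Net load moment about support A = 3009 N·m clockwise.
Reaction R at support B is upward at 0 m, arm 7.99 m → moment R × 7.99 counterclockwise.
Balancing moments: R × 7.99 = 3009, giving R = 377 N.

R_B ≈ 377 N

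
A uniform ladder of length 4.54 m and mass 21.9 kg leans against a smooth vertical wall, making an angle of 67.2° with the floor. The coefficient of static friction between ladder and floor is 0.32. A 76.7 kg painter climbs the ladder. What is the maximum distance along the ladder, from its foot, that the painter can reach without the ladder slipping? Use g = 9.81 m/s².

d ≈ 3.79 m

Taking torques about the foot of the ladder:
Ladder weight 21.9×9.81 = 214.8 N acts at 2.27 m along the ladder; its horizontal arm is 2.27·cos67.2° = 0.8797 m → τ = 189 N·m clockwise.
Painter weight 76.7×9.81 = 752.4 N at distance d → arm d·cos67.2° → τ = 752.4·d·0.3875 clockwise.
Wall normal N at the top has arm L sinθ = 4.185 m counterclockwise, so Στ = 0 gives N·4.185 = 189 + 291.6·d.
ΣFy = 0 ⇒ N_floor = 967.2 N, so the maximum friction is μ_s·N_floor = 0.32×967.2 = 309.5 N. ΣFx = 0 ⇒ N_wall = f, so at the slipping point N = 309.5 N.
Substituting: 309.5×4.185 = 189 + 291.6·d ⇒ d = (1295 − 189) / 291.6 = 3.79 m.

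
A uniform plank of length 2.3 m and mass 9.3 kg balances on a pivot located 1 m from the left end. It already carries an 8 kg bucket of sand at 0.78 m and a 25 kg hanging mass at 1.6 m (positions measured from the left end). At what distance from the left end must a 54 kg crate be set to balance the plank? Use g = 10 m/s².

Sum moments about the pivot (at 1 m from the left end) (the support reaction has zero arm there).
Beam weight: 9.3 × 10 = 93 N down at 1.15 m → arm 0.15 m, τ = 93 × 0.15 = 13.95 N·m clockwise.
Bucket of sand: 8 × 10 = 80 N down at 0.78 m → arm 0.22 m, τ = 80 × 0.22 = 17.6 N·m counterclockwise.
Hanging mass: 25 × 10 = 250 N down at 1.6 m → arm 0.6 m, τ = 250 × 0.6 = 150 N·m clockwise.
Net moment of existing loads = 146.3 N·m clockwise.
The crate weighs 54 × 10 = 540 N and must supply an equal counterclockwise moment, so its lever arm about the pivot is 146.3 / 540 = 0.271 m.
That puts it at 1 − 0.271 = 0.729 m from the left end.

x ≈ 0.729 m from the left end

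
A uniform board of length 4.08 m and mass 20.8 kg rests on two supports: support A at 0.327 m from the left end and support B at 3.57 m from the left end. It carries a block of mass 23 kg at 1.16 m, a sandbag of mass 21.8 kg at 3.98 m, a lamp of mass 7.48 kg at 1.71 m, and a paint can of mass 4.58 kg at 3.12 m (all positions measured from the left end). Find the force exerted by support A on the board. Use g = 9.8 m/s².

R_A ≈ 285 N

Taking torques about support B:
Beam weight: 20.8 × 9.8 = 203.8 N down at 2.04 m → arm 1.53 m, τ = 203.8 × 1.53 = 311.8 N·m counterclockwise.
Block: 23 × 9.8 = 225.4 N down at 1.16 m → arm 2.41 m, τ = 225.4 × 2.41 = 543.2 N·m counterclockwise.
Sandbag: 21.8 × 9.8 = 213.6 N down at 3.98 m → arm 0.41 m, τ = 213.6 × 0.41 = 87.58 N·m clockwise.
Lamp: 7.48 × 9.8 = 73.3 N down at 1.71 m → arm 1.86 m, τ = 73.3 × 1.86 = 136.3 N·m counterclockwise.
Paint can: 4.58 × 9.8 = 44.88 N down at 3.12 m → arm 0.45 m, τ = 44.88 × 0.45 = 20.2 N·m counterclockwise.
Net load moment about support B = 923.9 N·m counterclockwise.
Reaction R at support A is upward at 0.327 m, arm 3.243 m → moment R × 3.243 clockwise.
Balancing moments: R × 3.243 = 923.9, giving R = 285 N.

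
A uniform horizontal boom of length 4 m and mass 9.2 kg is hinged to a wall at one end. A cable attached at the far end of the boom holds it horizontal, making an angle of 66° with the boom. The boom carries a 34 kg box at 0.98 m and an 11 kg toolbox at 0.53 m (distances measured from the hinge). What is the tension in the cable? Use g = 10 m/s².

T ≈ 157 N

About the hinge:
Beam weight: 9.2 × 10 = 92 N down at 2 m → arm 2 m, τ = 92 × 2 = 184 N·m clockwise.
Box: 34 × 10 = 340 N down at 0.98 m → arm 0.98 m, τ = 340 × 0.98 = 333.2 N·m clockwise.
Toolbox: 11 × 10 = 110 N down at 0.53 m → arm 0.53 m, τ = 110 × 0.53 = 58.3 N·m clockwise.
Total clockwise load moment = 575.5 N·m.
The cable tension T acts at 4 m; only its component perpendicular to the boom, T sinθ, produces torque. sin 66° = 0.9135.
Setting net torque to zero: T × 4 × 0.9135 = 575.5 → T = 575.5 / 3.654 = 157 N.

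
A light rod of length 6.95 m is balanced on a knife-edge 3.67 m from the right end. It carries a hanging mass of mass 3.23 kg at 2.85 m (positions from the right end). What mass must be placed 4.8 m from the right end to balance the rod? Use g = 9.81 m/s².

Sum moments about the knife-edge (at 3.67 m from the right end) (the support reaction has zero arm there).
Hanging mass: 3.23 × 9.81 = 31.69 N down at 2.85 m → arm 0.82 m, τ = 31.69 × 0.82 = 25.99 N·m clockwise.
Net moment of known loads = 25.99 N·m clockwise.
An unknown mass m at 4.8 m has arm 1.13 m; its moment is m·g·1.13 counterclockwise.
Στ = 0 ⇒ m × 9.81 × 1.13 = 25.99 ⇒ m = 25.99 / (9.81 × 1.13) = 2.34 kg.

m ≈ 2.34 kg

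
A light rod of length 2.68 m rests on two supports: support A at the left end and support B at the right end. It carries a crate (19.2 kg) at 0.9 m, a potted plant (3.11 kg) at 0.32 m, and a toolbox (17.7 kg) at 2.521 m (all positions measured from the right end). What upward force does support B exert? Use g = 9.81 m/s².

R_B ≈ 162 N

Choose support A as the axis so its reaction then has zero moment arm.
Crate: 19.2 × 9.81 = 188.4 N down at 0.9 m → arm 1.78 m, τ = 188.4 × 1.78 = 335.4 N·m clockwise.
Potted plant: 3.11 × 9.81 = 30.51 N down at 0.32 m → arm 2.36 m, τ = 30.51 × 2.36 = 72 N·m clockwise.
Toolbox: 17.7 × 9.81 = 173.6 N down at 2.521 m → arm 0.159 m, τ = 173.6 × 0.159 = 27.6 N·m clockwise.
Net load moment about support A = 435 N·m clockwise.
Reaction R at support B is upward at 0 m, arm 2.68 m → moment R × 2.68 counterclockwise.
Setting net torque to zero: R × 2.68 = 435 → R = 162 N.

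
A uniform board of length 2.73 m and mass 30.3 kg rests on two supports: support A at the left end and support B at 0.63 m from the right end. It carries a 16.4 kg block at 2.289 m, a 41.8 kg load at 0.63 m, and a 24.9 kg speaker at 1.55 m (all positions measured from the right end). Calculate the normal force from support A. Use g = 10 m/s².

R_A ≈ 345 N

Taking torques about support B:
Beam weight: 30.3 × 10 = 303 N down at 1.365 m → arm 0.735 m, τ = 303 × 0.735 = 222.7 N·m counterclockwise.
Block: 16.4 × 10 = 164 N down at 2.289 m → arm 1.659 m, τ = 164 × 1.659 = 272.1 N·m counterclockwise.
Load: acts at the support B, moment arm 0 → no torque.
Speaker: 24.9 × 10 = 249 N down at 1.55 m → arm 0.92 m, τ = 249 × 0.92 = 229.1 N·m counterclockwise.
Net load moment about support B = 723.9 N·m counterclockwise.
Reaction R at support A is upward at 2.73 m, arm 2.1 m → moment R × 2.1 clockwise.
For rotational equilibrium, R × 2.1 = 723.9, so R = 345 N.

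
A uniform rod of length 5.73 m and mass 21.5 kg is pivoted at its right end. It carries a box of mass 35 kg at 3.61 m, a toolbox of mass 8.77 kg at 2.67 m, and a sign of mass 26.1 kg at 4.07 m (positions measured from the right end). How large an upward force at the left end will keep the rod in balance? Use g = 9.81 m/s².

Sum moments about the right end (the unknown pivot reaction has zero arm there).
Beam weight: 21.5 × 9.81 = 210.9 N down at 2.865 m → arm 2.865 m, τ = 210.9 × 2.865 = 604.2 N·m counterclockwise.
Box: 35 × 9.81 = 343.4 N down at 3.61 m → arm 3.61 m, τ = 343.4 × 3.61 = 1240 N·m counterclockwise.
Toolbox: 8.77 × 9.81 = 86.03 N down at 2.67 m → arm 2.67 m, τ = 86.03 × 2.67 = 229.7 N·m counterclockwise.
Sign: 26.1 × 9.81 = 256 N down at 4.07 m → arm 4.07 m, τ = 256 × 4.07 = 1042 N·m counterclockwise.
Net moment of the loads = 3116 N·m counterclockwise.
The upward force F acts at the left end, arm 5.73 m, giving F × 5.73 clockwise.
Balancing moments: F × 5.73 = 3116, giving F = 3116 / 5.73 = 544 N.

F ≈ 544 N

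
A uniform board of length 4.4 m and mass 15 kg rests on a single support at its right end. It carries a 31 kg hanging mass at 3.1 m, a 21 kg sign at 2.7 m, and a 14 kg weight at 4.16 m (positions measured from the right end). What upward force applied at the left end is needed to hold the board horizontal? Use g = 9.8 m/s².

F ≈ 544 N

Take moments about the right end.
Beam weight: 15 × 9.8 = 147 N down at 2.2 m → arm 2.2 m, τ = 147 × 2.2 = 323.4 N·m counterclockwise.
Hanging mass: 31 × 9.8 = 303.8 N down at 3.1 m → arm 3.1 m, τ = 303.8 × 3.1 = 941.8 N·m counterclockwise.
Sign: 21 × 9.8 = 205.8 N down at 2.7 m → arm 2.7 m, τ = 205.8 × 2.7 = 555.7 N·m counterclockwise.
Weight: 14 × 9.8 = 137.2 N down at 4.16 m → arm 4.16 m, τ = 137.2 × 4.16 = 570.8 N·m counterclockwise.
Net moment of the loads = 2392 N·m counterclockwise.
The upward force F acts at the left end, arm 4.4 m, giving F × 4.4 clockwise.
Balancing moments: F × 4.4 = 2392, giving F = 2392 / 4.4 = 544 N.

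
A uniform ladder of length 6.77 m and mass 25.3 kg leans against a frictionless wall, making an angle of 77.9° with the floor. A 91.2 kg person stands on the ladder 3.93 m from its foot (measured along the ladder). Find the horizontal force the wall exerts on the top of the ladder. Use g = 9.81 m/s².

N_wall ≈ 138 N

Sum moments about the foot of the ladder (the floor normal and friction both act there and drop out).
Ladder weight 25.3×9.81 = 248.2 N acts at 3.385 m along the ladder; its horizontal arm is 3.385·cos77.9° = 0.7096 m → τ = 176.1 N·m clockwise.
Person: 91.2×9.81 = 894.7 N at 3.93 m → arm 0.8238 m → τ = 737.1 N·m clockwise.
Wall normal N acts horizontally at the top; its moment arm is the height L sinθ = 6.77·sin77.9° = 6.62 m, counterclockwise.
Setting net torque to zero: N × 6.62 = 913.2 → N = 138 N.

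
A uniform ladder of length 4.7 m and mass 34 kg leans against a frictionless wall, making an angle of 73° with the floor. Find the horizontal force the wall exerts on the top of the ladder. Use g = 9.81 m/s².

Choose the foot of the ladder as the axis so the floor normal and friction both act there and drop out.
Ladder weight 34×9.81 = 333.5 N acts at 2.35 m along the ladder; its horizontal arm is 2.35·cos73° = 0.6871 m → τ = 229.1 N·m clockwise.
Wall normal N acts horizontally at the top; its moment arm is the height L sinθ = 4.7·sin73° = 4.495 m, counterclockwise.
Balancing moments: N × 4.495 = 229.1, giving N = 51 N.

N_wall ≈ 51 N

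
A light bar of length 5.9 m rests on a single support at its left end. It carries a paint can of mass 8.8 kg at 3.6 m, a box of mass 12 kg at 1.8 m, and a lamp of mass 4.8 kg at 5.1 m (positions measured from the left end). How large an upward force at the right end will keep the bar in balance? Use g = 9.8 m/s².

Sum moments about the left end (the unknown pivot reaction has zero arm there).
Paint can: 8.8 × 9.8 = 86.24 N down at 3.6 m → arm 3.6 m, τ = 86.24 × 3.6 = 310.5 N·m clockwise.
Box: 12 × 9.8 = 117.6 N down at 1.8 m → arm 1.8 m, τ = 117.6 × 1.8 = 211.7 N·m clockwise.
Lamp: 4.8 × 9.8 = 47.04 N down at 5.1 m → arm 5.1 m, τ = 47.04 × 5.1 = 239.9 N·m clockwise.
Net moment of the loads = 762.1 N·m clockwise.
The upward force F acts at the right end, arm 5.9 m, giving F × 5.9 counterclockwise.
Setting net torque to zero: F × 5.9 = 762.1 → F = 762.1 / 5.9 = 129 N.

F ≈ 129 N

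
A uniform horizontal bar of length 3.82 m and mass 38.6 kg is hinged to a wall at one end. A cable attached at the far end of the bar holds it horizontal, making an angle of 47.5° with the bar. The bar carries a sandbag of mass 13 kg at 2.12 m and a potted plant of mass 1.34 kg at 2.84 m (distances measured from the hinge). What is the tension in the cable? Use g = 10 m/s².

T ≈ 373 N

About the hinge:
Beam weight: 38.6 × 10 = 386 N down at 1.91 m → arm 1.91 m, τ = 386 × 1.91 = 737.3 N·m clockwise.
Sandbag: 13 × 10 = 130 N down at 2.12 m → arm 2.12 m, τ = 130 × 2.12 = 275.6 N·m clockwise.
Potted plant: 1.34 × 10 = 13.4 N down at 2.84 m → arm 2.84 m, τ = 13.4 × 2.84 = 38.06 N·m clockwise.
Total clockwise load moment = 1051 N·m.
The cable tension T acts at 3.82 m; only its component perpendicular to the bar, T sinθ, produces torque. sin 47.5° = 0.7373.
Setting net torque to zero: T × 3.82 × 0.7373 = 1051 → T = 1051 / 2.816 = 373 N.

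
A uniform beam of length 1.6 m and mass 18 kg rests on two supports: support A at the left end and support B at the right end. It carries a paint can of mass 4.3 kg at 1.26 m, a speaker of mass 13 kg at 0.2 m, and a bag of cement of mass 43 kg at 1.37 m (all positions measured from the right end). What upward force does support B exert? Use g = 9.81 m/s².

Take moments about support A.
Beam weight: 18 × 9.81 = 176.6 N down at 0.8 m → arm 0.8 m, τ = 176.6 × 0.8 = 141.3 N·m clockwise.
Paint can: 4.3 × 9.81 = 42.18 N down at 1.26 m → arm 0.34 m, τ = 42.18 × 0.34 = 14.34 N·m clockwise.
Speaker: 13 × 9.81 = 127.5 N down at 0.2 m → arm 1.4 m, τ = 127.5 × 1.4 = 178.5 N·m clockwise.
Bag of cement: 43 × 9.81 = 421.8 N down at 1.37 m → arm 0.23 m, τ = 421.8 × 0.23 = 97.01 N·m clockwise.
Net load moment about support A = 431.1 N·m clockwise.
Reaction R at support B is upward at 0 m, arm 1.6 m → moment R × 1.6 counterclockwise.
Στ = 0 ⇒ R × 1.6 = 431.1 ⇒ R = 269 N.

R_B ≈ 269 N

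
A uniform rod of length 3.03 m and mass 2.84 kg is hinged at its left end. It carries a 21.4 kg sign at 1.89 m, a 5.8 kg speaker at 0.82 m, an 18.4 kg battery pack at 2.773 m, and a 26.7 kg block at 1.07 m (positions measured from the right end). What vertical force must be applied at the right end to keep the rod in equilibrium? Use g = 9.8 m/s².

Take moments about the left end.
Beam weight: 2.84 × 9.8 = 27.83 N down at 1.515 m → arm 1.515 m, τ = 27.83 × 1.515 = 42.16 N·m clockwise.
Sign: 21.4 × 9.8 = 209.7 N down at 1.89 m → arm 1.14 m, τ = 209.7 × 1.14 = 239.1 N·m clockwise.
Speaker: 5.8 × 9.8 = 56.84 N down at 0.82 m → arm 2.21 m, τ = 56.84 × 2.21 = 125.6 N·m clockwise.
Battery pack: 18.4 × 9.8 = 180.3 N down at 2.773 m → arm 0.257 m, τ = 180.3 × 0.257 = 46.34 N·m clockwise.
Block: 26.7 × 9.8 = 261.7 N down at 1.07 m → arm 1.96 m, τ = 261.7 × 1.96 = 512.9 N·m clockwise.
Net moment of the loads = 966.1 N·m clockwise.
The upward force F acts at the right end, arm 3.03 m, giving F × 3.03 counterclockwise.
Στ = 0 ⇒ F × 3.03 = 966.1 ⇒ F = 966.1 / 3.03 = 319 N.

F ≈ 319 N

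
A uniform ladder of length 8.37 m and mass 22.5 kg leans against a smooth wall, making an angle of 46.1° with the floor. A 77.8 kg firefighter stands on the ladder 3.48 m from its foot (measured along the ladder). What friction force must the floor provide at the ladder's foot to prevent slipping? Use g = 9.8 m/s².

f ≈ 411 N

Take moments about the foot of the ladder.
Ladder weight 22.5×9.8 = 220.5 N acts at 4.185 m along the ladder; its horizontal arm is 4.185·cos46.1° = 2.902 m → τ = 639.9 N·m clockwise.
Firefighter: 77.8×9.8 = 762.4 N at 3.48 m → arm 2.413 m → τ = 1840 N·m clockwise.
Wall normal N acts horizontally at the top; its moment arm is the height L sinθ = 8.37·sin46.1° = 6.031 m, counterclockwise.
Balancing moments: N × 6.031 = 2480, giving N = 411 N.
ΣFx = 0: friction at the foot balances the wall's push, so f = N_wall = 411 N.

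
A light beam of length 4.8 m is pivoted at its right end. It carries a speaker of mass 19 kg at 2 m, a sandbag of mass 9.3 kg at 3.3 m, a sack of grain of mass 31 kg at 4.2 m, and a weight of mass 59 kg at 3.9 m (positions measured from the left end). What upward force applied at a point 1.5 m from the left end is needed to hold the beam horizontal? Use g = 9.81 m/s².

F ≈ 413 N

Take moments about the right end.
Speaker: 19 × 9.81 = 186.4 N down at 2 m → arm 2.8 m, τ = 186.4 × 2.8 = 521.9 N·m counterclockwise.
Sandbag: 9.3 × 9.81 = 91.23 N down at 3.3 m → arm 1.5 m, τ = 91.23 × 1.5 = 136.8 N·m counterclockwise.
Sack of grain: 31 × 9.81 = 304.1 N down at 4.2 m → arm 0.6 m, τ = 304.1 × 0.6 = 182.5 N·m counterclockwise.
Weight: 59 × 9.81 = 578.8 N down at 3.9 m → arm 0.9 m, τ = 578.8 × 0.9 = 520.9 N·m counterclockwise.
Net moment of the loads = 1362 N·m counterclockwise.
The upward force F acts at a point 1.5 m from the left end, arm 3.3 m, giving F × 3.3 clockwise.
Στ = 0 ⇒ F × 3.3 = 1362 ⇒ F = 1362 / 3.3 = 413 N.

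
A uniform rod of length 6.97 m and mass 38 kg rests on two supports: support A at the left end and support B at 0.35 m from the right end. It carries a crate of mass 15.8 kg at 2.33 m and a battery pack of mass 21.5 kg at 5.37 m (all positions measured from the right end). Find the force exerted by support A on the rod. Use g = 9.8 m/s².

Taking torques about support B:
Beam weight: 38 × 9.8 = 372.4 N down at 3.485 m → arm 3.135 m, τ = 372.4 × 3.135 = 1167 N·m counterclockwise.
Crate: 15.8 × 9.8 = 154.8 N down at 2.33 m → arm 1.98 m, τ = 154.8 × 1.98 = 306.5 N·m counterclockwise.
Battery pack: 21.5 × 9.8 = 210.7 N down at 5.37 m → arm 5.02 m, τ = 210.7 × 5.02 = 1058 N·m counterclockwise.
Net load moment about support B = 2532 N·m counterclockwise.
Reaction R at support A is upward at 6.97 m, arm 6.62 m → moment R × 6.62 clockwise.
Setting net torque to zero: R × 6.62 = 2532 → R = 382 N.

R_A ≈ 382 N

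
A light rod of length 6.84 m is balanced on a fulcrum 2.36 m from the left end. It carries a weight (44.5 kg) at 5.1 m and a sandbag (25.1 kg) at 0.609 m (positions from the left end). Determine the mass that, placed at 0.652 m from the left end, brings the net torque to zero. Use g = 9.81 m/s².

m ≈ 45.7 kg

Taking torques about the fulcrum (at 2.36 m from the left end):
Weight: 44.5 × 9.81 = 436.5 N down at 5.1 m → arm 2.74 m, τ = 436.5 × 2.74 = 1196 N·m clockwise.
Sandbag: 25.1 × 9.81 = 246.2 N down at 0.609 m → arm 1.751 m, τ = 246.2 × 1.751 = 431.1 N·m counterclockwise.
Net moment of known loads = 764.9 N·m clockwise.
An unknown mass m at 0.652 m has arm 1.708 m; its moment is m·g·1.708 counterclockwise.
For rotational equilibrium, m × 9.81 × 1.708 = 764.9, so m = 764.9 / (9.81 × 1.708) = 45.7 kg.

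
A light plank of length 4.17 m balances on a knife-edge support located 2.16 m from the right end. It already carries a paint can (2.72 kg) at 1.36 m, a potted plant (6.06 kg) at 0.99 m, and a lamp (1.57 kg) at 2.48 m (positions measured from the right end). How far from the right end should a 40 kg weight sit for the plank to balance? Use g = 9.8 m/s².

x ≈ 2.38 m from the right end

About the knife-edge support (at 2.16 m from the right end):
Paint can: 2.72 × 9.8 = 26.66 N down at 1.36 m → arm 0.8 m, τ = 26.66 × 0.8 = 21.33 N·m clockwise.
Potted plant: 6.06 × 9.8 = 59.39 N down at 0.99 m → arm 1.17 m, τ = 59.39 × 1.17 = 69.49 N·m clockwise.
Lamp: 1.57 × 9.8 = 15.39 N down at 2.48 m → arm 0.32 m, τ = 15.39 × 0.32 = 4.925 N·m counterclockwise.
Net moment of existing loads = 85.89 N·m clockwise.
The weight weighs 40 × 9.8 = 392 N and must supply an equal counterclockwise moment, so its lever arm about the knife-edge support is 85.89 / 392 = 0.219 m.
That puts it at 2.16 + 0.219 = 2.38 m from the right end.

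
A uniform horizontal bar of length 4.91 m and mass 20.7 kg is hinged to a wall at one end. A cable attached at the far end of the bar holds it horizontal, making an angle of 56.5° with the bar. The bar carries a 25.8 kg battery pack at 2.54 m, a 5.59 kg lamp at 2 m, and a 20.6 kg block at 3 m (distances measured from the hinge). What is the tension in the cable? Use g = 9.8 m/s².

Taking torques about the hinge:
Beam weight: 20.7 × 9.8 = 202.9 N down at 2.455 m → arm 2.455 m, τ = 202.9 × 2.455 = 498.1 N·m clockwise.
Battery pack: 25.8 × 9.8 = 252.8 N down at 2.54 m → arm 2.54 m, τ = 252.8 × 2.54 = 642.1 N·m clockwise.
Lamp: 5.59 × 9.8 = 54.78 N down at 2 m → arm 2 m, τ = 54.78 × 2 = 109.6 N·m clockwise.
Block: 20.6 × 9.8 = 201.9 N down at 3 m → arm 3 m, τ = 201.9 × 3 = 605.7 N·m clockwise.
Total clockwise load moment = 1856 N·m.
The cable tension T acts at 4.91 m; only its component perpendicular to the bar, T sinθ, produces torque. sin 56.5° = 0.8339.
Setting net torque to zero: T × 4.91 × 0.8339 = 1856 → T = 1856 / 4.094 = 453 N.

T ≈ 453 N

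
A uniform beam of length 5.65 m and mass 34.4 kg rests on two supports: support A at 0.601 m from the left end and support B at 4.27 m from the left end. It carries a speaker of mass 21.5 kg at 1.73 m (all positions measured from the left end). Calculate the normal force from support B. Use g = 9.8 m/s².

R_B ≈ 269 N

Take moments about support A.
Beam weight: 34.4 × 9.8 = 337.1 N down at 2.825 m → arm 2.224 m, τ = 337.1 × 2.224 = 749.7 N·m clockwise.
Speaker: 21.5 × 9.8 = 210.7 N down at 1.73 m → arm 1.129 m, τ = 210.7 × 1.129 = 237.9 N·m clockwise.
Net load moment about support A = 987.6 N·m clockwise.
Reaction R at support B is upward at 4.27 m, arm 3.669 m → moment R × 3.669 counterclockwise.
Στ = 0 ⇒ R × 3.669 = 987.6 ⇒ R = 269 N.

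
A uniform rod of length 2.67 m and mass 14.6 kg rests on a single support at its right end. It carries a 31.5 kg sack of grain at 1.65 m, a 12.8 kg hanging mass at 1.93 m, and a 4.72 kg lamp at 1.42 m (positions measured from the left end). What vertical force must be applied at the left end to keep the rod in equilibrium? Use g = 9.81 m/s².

Sum moments about the right end (the unknown pivot reaction has zero arm there).
Beam weight: 14.6 × 9.81 = 143.2 N down at 1.335 m → arm 1.335 m, τ = 143.2 × 1.335 = 191.2 N·m counterclockwise.
Sack of grain: 31.5 × 9.81 = 309 N down at 1.65 m → arm 1.02 m, τ = 309 × 1.02 = 315.2 N·m counterclockwise.
Hanging mass: 12.8 × 9.81 = 125.6 N down at 1.93 m → arm 0.74 m, τ = 125.6 × 0.74 = 92.94 N·m counterclockwise.
Lamp: 4.72 × 9.81 = 46.3 N down at 1.42 m → arm 1.25 m, τ = 46.3 × 1.25 = 57.88 N·m counterclockwise.
Net moment of the loads = 657.2 N·m counterclockwise.
The upward force F acts at the left end, arm 2.67 m, giving F × 2.67 clockwise.
Balancing moments: F × 2.67 = 657.2, giving F = 657.2 / 2.67 = 246 N.

F ≈ 246 N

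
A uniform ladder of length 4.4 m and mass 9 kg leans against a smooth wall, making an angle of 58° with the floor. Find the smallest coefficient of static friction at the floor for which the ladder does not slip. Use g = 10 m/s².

μ_min ≈ 0.312

Choose the foot of the ladder as the axis so the floor normal and friction both act there and drop out.
Ladder weight 9×10 = 90 N acts at 2.2 m along the ladder; its horizontal arm is 2.2·cos58° = 1.166 m → τ = 104.9 N·m clockwise.
Wall normal N acts horizontally at the top; its moment arm is the height L sinθ = 4.4·sin58° = 3.731 m, counterclockwise.
Στ = 0 ⇒ N × 3.731 = 104.9 ⇒ N = 28.12 N.
ΣFx = 0 ⇒ f = N_wall = 28.12 N. ΣFy = 0 ⇒ N_floor = 90 N.
μ_min = f / N_floor = 28.12 / 90 = 0.312.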